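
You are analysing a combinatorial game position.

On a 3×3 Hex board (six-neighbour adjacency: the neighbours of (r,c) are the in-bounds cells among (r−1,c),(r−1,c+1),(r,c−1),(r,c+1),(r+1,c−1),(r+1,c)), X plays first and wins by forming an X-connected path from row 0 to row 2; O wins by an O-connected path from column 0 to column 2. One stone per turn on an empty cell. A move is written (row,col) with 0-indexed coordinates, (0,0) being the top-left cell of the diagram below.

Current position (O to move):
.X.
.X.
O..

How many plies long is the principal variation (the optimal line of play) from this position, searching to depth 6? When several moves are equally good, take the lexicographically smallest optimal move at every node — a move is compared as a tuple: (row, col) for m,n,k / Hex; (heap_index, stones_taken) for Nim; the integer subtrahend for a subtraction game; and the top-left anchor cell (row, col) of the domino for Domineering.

PV length from [.X./.X./O..]: 5 plies

ply 1, O at .X./.X./O.. | (0,0)=-1→OX./.X./O..; (0,2)=-1→.XO/.X./O..; (1,0)=-1→.X./OX./O..; (1,2)=-1→.X./.XO/O..; (2,1)=+1→.X./.X./OO.*; (2,2)=-1→.X./.X./O.O
ply 2, X at .X./.X./OO. | (0,0)=-1→XX./.X./OO.*; (0,2)=-1→.XX/.X./OO.; (1,0)=-1→.X./XX./OO.; (1,2)=-1→.X./.XX/OO.; (2,2)=-1→.X./.X./OOX
ply 3, O at XX./.X./OO. | (0,2)=+1→XXO/.X./OO.*; (1,0)=+1→XX./OX./OO.; (1,2)=+1→XX./.XO/OO.; (2,2)=+1→XX./.X./OOO
ply 4, X at XXO/.X./OO. | (1,0)=-1→XXO/XX./OO.*; (1,2)=-1→XXO/.XX/OO.; (2,2)=-1→XXO/.X./OOX
ply 5, O at XXO/XX./OO. | (1,2)=+1→XXO/XXO/OO.*; (2,2)=+1→XXO/XX./OOO
ply 6: XXO/XXO/OO. is terminal -1 (X); from .X./.X./O.. depth 6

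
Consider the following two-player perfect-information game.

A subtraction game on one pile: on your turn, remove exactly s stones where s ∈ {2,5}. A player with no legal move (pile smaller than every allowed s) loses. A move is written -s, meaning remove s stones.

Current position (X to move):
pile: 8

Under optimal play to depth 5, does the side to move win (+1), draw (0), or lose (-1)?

p1 X@[8]: -2[6]-1* -5[3]-1
p2 O@[6]: -2[4]+1* -5[1]+1
p3 X@[4]: -2[2]-1*
p4 O@[2]: -2[0]+1*
p5 X@[0] terminal -1; root [8] d5

value(8, X) = -1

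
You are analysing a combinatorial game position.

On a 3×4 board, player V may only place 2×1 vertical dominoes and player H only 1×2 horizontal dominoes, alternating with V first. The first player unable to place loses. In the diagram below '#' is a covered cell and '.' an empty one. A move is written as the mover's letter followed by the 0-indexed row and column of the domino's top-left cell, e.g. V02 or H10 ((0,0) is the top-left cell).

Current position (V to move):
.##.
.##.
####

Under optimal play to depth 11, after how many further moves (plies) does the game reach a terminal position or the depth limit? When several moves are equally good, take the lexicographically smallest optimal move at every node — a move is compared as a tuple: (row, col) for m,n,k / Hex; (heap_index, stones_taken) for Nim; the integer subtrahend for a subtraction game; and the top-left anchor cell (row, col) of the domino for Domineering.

p1 V@[.##./.##./####]: V00[###./###./####]+1* V03[.###/.###/####]+1
p2 H@[###./###./####] terminal -1; root [.##./.##./####] d11

PV length from [.##./.##./####]: 1 ply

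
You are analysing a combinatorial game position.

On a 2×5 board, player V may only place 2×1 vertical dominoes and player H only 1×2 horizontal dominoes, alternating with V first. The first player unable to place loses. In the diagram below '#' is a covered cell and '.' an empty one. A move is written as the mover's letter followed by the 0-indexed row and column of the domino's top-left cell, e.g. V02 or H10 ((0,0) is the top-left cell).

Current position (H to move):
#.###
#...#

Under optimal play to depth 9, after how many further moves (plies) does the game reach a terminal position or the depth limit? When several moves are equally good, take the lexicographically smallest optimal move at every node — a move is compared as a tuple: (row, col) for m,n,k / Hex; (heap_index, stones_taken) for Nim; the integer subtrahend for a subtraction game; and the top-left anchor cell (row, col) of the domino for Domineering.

p1 H@[#.###/#...#]: H11[#.###/###.#]+1* H12[#.###/#.###]-1
p2 V@[#.###/###.#] terminal -1; root [#.###/#...#] d9

PV length from [#.###/#...#]: 1 ply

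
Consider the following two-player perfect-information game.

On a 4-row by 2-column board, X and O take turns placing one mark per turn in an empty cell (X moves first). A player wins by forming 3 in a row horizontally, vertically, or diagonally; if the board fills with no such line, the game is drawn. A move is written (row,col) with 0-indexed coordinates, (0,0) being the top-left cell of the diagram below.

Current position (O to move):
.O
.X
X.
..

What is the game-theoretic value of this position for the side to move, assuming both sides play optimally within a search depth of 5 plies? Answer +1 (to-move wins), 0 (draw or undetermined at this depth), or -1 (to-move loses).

value(.O/.X/X./.., O) = 0

ply 1, O at .O/.X/X./.. | (0,0)=+0→OO/.X/X./..*; (1,0)=+0→.O/OX/X./..; (2,1)=-1→.O/.X/XO/..; (3,0)=+0→.O/.X/X./O.; (3,1)=-1→.O/.X/X./.O
ply 2, X at OO/.X/X./.. | (1,0)=+0→OO/XX/X./..*; (2,1)=+0→OO/.X/XX/..; (3,0)=+0→OO/.X/X./X.; (3,1)=+0→OO/.X/X./.X
ply 3, O at OO/XX/X./.. | (2,1)=-1→OO/XX/XO/..; (3,0)=+0→OO/XX/X./O.*; (3,1)=-1→OO/XX/X./.O
ply 4, X at OO/XX/X./O. | (2,1)=+0→OO/XX/XX/O.*; (3,1)=+0→OO/XX/X./OX
ply 5, O at OO/XX/XX/O. | (3,1)=+0→OO/XX/XX/OO*
ply 6: OO/XX/XX/OO is terminal +0 (X); from .O/.X/X./.. depth 5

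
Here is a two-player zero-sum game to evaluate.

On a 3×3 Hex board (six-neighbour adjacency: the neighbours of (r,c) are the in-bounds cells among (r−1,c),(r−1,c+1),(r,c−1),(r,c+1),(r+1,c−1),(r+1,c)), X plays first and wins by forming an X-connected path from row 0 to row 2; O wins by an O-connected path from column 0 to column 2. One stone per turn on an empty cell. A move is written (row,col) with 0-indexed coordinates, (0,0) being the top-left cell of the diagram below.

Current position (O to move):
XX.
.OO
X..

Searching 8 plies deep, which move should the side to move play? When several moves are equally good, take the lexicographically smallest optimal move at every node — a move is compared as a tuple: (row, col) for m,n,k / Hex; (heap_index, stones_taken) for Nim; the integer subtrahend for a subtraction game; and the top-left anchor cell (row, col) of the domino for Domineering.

p1 O@[XX./.OO/X..]: (0,2)[XXO/.OO/X..]-1 (1,0)[XX./OOO/X..]+1* (2,1)[XX./.OO/XO.]-1 (2,2)[XX./.OO/X.O]-1
p2 X@[XX./OOO/X..] terminal -1; root [XX./.OO/X..] d8

O's best at [XX./.OO/X..]: (1,0)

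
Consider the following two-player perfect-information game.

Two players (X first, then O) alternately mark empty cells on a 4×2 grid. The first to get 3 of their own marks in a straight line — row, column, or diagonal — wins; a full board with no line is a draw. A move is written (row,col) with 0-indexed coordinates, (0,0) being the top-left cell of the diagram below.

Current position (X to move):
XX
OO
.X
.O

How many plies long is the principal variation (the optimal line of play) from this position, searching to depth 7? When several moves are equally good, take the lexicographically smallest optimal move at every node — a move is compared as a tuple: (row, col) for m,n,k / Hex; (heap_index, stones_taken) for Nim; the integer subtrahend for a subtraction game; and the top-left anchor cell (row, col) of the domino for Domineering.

[XX/OO/.X/.O] X move#1: (2,0):+0/XX/OO/XX/.O*, (3,0):+0/XX/OO/.X/XO
[XX/OO/XX/.O] O move#2: (3,0):+0/XX/OO/XX/OO*
[XX/OO/XX/OO] end (terminal +0, X#3); searched XX/OO/.X/.O to 7

PV length from [XX/OO/.X/.O]: 2 plies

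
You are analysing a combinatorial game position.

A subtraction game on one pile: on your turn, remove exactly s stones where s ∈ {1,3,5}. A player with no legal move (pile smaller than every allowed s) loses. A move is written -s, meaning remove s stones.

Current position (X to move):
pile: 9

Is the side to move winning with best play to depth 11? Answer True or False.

X winning at [9]: True

[9] X move#1: -1:+1/8*, -3:+1/6, -5:+1/4
[8] O move#2: -1:-1/7*, -3:-1/5, -5:-1/3
[7] X move#3: -1:+1/6*, -3:+1/4, -5:+1/2
[6] O move#4: -1:-1/5*, -3:-1/3, -5:-1/1
[5] X move#5: -1:+1/4*, -3:+1/2, -5:+1/0
[4] O move#6: -1:-1/3*, -3:-1/1
[3] X move#7: -1:+1/2*, -3:+1/0
[2] O move#8: -1:-1/1*
[1] X move#9: -1:+1/0*
[0] end (terminal -1, O#10); searched 9 to 11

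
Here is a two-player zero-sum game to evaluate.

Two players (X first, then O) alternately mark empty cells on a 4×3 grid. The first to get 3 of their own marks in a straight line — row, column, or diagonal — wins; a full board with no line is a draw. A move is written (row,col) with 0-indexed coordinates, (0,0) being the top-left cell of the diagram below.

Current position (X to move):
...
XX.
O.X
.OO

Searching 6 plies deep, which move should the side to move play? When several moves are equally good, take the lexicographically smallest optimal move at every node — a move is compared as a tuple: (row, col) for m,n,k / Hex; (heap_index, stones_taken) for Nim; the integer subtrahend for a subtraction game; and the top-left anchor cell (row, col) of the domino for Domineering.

X's best at [.../XX./O.X/.OO]: (0,0)

[.../XX./O.X/.OO] X move#1: (0,0):+1/X../XX./O.X/.OO*, (0,1):-1/.X./XX./O.X/.OO, (0,2):-1/..X/XX./O.X/.OO, (1,2):+1/.../XXX/O.X/.OO, (2,1):-1/.../XX./OXX/.OO, (3,0):+1/.../XX./O.X/XOO
[X../XX./O.X/.OO] end (terminal -1, O#2); searched .../XX./O.X/.OO to 6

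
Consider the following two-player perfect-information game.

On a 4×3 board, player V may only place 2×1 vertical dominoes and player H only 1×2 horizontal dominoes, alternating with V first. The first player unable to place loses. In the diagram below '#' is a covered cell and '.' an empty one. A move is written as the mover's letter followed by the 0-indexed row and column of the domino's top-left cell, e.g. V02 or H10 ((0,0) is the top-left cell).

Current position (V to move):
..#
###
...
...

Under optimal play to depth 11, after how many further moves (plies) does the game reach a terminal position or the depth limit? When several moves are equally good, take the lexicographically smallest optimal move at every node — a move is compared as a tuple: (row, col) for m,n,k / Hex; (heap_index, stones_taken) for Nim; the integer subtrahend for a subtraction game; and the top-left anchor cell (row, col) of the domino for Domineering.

PV length from [..#/###/.../...]: 3 plies

ply 1, V at ..#/###/.../... | V20=-1→..#/###/#../#..; V21=+1→..#/###/.#./.#.*; V22=-1→..#/###/..#/..#
ply 2, H at ..#/###/.#./.#. | H00=-1→###/###/.#./.#.*
ply 3, V at ###/###/.#./.#. | V20=+1→###/###/##./##.*; V22=+1→###/###/.##/.##
ply 4: ###/###/##./##. is terminal -1 (H); from ..#/###/.../... depth 11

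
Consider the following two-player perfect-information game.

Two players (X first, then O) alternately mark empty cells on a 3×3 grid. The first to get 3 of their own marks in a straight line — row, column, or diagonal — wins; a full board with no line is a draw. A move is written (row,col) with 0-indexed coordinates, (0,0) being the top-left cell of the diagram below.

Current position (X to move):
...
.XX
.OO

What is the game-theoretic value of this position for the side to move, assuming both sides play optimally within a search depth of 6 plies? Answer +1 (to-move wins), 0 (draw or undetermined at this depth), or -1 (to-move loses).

value(.../.XX/.OO, X) = +1

[.../.XX/.OO] X move#1: (0,0):-1/X../.XX/.OO, (0,1):-1/.X./.XX/.OO, (0,2):-1/..X/.XX/.OO, (1,0):+1/.../XXX/.OO*, (2,0):+1/.../.XX/XOO
[.../XXX/.OO] end (terminal -1, O#2); searched .../.XX/.OO to 6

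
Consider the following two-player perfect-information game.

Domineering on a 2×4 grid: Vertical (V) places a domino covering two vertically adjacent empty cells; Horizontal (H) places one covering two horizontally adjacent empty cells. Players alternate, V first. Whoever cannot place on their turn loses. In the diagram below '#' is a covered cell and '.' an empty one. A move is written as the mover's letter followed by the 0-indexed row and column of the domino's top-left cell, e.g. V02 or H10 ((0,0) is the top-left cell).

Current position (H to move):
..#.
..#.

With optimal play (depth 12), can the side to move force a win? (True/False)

[..#./..#.] H move#1: H00:+1/###./..#.*, H10:+1/..#./###.
[###./..#.] V move#2: V03:-1/####/..##*
[####/..##] H move#3: H10:+1/####/####*
[####/####] end (terminal -1, V#4); searched ..#./..#. to 12

H winning at [..#./..#.]: True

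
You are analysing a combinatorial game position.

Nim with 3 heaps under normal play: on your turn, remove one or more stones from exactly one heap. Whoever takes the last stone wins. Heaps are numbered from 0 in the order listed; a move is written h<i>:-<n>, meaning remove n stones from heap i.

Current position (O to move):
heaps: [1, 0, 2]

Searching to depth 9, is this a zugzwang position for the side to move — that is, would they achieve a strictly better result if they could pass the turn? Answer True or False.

zugzwang((1,0,2), O) = False

[(1,0,2)] O move#1: h0:-1:-1/(0,0,2), h2:-1:+1/(1,0,1)*, h2:-2:-1/(1,0,0)
[(1,0,1)] X move#2: h0:-1:-1/(0,0,1)*, h2:-1:-1/(1,0,0)
[(0,0,1)] O move#3: h2:-1:+1/(0,0,0)*
[(0,0,0)] end (terminal -1, X#4); searched (1,0,2) to 9
suppose O passes — search the same position with X to move:
pass> [(1,0,2)] X move#1: h0:-1:-1/(0,0,2), h2:-1:+1/(1,0,1)*, h2:-2:-1/(1,0,0)
pass> [(1,0,1)] O move#2: h0:-1:-1/(0,0,1)*, h2:-1:-1/(1,0,0)
pass> [(0,0,1)] X move#3: h2:-1:+1/(0,0,0)*
pass> [(0,0,0)] end (terminal -1, O#4); searched (1,0,2) to 9
for O: play +1, pass -1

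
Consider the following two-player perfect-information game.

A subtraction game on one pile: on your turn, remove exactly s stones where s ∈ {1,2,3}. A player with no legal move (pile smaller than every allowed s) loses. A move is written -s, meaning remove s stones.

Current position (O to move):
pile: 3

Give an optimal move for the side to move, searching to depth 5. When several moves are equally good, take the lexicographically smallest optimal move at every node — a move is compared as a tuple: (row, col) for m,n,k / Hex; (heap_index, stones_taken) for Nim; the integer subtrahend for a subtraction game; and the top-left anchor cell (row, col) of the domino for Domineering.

O's best at [3]: -3

[3] O move#1: -1:-1/2, -2:-1/1, -3:+1/0*
[0] end (terminal -1, X#2); searched 3 to 5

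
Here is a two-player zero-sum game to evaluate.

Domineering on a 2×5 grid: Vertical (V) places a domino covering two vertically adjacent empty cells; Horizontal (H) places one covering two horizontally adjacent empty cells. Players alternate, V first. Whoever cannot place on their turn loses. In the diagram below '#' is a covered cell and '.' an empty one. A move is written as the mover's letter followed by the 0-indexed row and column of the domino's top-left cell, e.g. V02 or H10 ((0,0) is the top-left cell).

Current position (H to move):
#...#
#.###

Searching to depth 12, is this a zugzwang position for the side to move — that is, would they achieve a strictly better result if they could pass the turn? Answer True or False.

zugzwang(#...#/#.###, H) = False

p1 H@[#...#/#.###]: H01[###.#/#.###]+1* H02[#.###/#.###]-1
p2 V@[###.#/#.###] terminal -1; root [#...#/#.###] d12
suppose H passes — search the same position with V to move:
pass> p1 V@[#...#/#.###]: V01[##..#/#####]-1*
pass> p2 H@[##..#/#####]: H02[#####/#####]+1*
pass> p3 V@[#####/#####] terminal -1; root [#...#/#.###] d12
for H: play +1, pass +1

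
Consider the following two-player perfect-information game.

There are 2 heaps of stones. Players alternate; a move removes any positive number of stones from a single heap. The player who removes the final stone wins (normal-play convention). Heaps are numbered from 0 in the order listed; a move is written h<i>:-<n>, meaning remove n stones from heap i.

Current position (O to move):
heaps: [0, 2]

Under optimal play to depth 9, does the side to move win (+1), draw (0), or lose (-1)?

value((0,2), O) = +1

p1 O@[(0,2)]: h1:-1[(0,1)]-1 h1:-2[(0,0)]+1*
p2 X@[(0,0)] terminal -1; root [(0,2)] d9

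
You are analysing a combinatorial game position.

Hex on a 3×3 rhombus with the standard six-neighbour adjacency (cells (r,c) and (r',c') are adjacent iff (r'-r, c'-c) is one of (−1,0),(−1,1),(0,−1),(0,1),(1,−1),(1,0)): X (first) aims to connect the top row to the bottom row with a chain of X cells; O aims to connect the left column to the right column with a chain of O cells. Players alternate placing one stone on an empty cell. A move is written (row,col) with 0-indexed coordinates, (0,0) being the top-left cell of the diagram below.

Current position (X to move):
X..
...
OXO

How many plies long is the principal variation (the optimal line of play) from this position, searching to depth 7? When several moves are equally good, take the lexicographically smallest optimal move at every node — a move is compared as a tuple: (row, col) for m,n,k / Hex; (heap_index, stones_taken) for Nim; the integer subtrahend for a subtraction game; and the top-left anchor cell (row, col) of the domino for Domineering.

PV length from [X../.../OXO]: 5 plies

p1 X@[X../.../OXO]: (0,1)[XX./.../OXO]-1 (0,2)[X.X/.../OXO]+1* (1,0)[X../X../OXO]-1 (1,1)[X../.X./OXO]+1 (1,2)[X../..X/OXO]+1
p2 O@[X.X/.../OXO]: (0,1)[XOX/.../OXO]-1* (1,0)[X.X/O../OXO]-1 (1,1)[X.X/.O./OXO]-1 (1,2)[X.X/..O/OXO]-1
p3 X@[XOX/.../OXO]: (1,0)[XOX/X../OXO]+1* (1,1)[XOX/.X./OXO]+1 (1,2)[XOX/..X/OXO]+1
p4 O@[XOX/X../OXO]: (1,1)[XOX/XO./OXO]-1* (1,2)[XOX/X.O/OXO]-1
p5 X@[XOX/XO./OXO]: (1,2)[XOX/XOX/OXO]+1*
p6 O@[XOX/XOX/OXO] terminal -1; root [X../.../OXO] d7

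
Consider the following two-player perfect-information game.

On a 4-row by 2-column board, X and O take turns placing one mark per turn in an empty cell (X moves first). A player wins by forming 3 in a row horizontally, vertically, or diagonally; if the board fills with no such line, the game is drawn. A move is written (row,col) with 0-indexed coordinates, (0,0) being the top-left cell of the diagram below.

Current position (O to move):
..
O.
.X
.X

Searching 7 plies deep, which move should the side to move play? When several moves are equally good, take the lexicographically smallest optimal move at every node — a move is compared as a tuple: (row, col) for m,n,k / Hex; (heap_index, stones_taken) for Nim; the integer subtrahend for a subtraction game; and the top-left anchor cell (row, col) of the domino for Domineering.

p1 O@[../O./.X/.X]: (0,0)[O./O./.X/.X]-1 (0,1)[.O/O./.X/.X]-1 (1,1)[../OO/.X/.X]+0* (2,0)[../O./OX/.X]-1 (3,0)[../O./.X/OX]-1
p2 X@[../OO/.X/.X]: (0,0)[X./OO/.X/.X]+0* (0,1)[.X/OO/.X/.X]-1 (2,0)[../OO/XX/.X]+0 (3,0)[../OO/.X/XX]+0
p3 O@[X./OO/.X/.X]: (0,1)[XO/OO/.X/.X]+0* (2,0)[X./OO/OX/.X]+0 (3,0)[X./OO/.X/OX]+0
p4 X@[XO/OO/.X/.X]: (2,0)[XO/OO/XX/.X]+0* (3,0)[XO/OO/.X/XX]+0
p5 O@[XO/OO/XX/.X]: (3,0)[XO/OO/XX/OX]+0*
p6 X@[XO/OO/XX/OX] terminal +0; root [../O./.X/.X] d7

O's best at [../O./.X/.X]: (1,1)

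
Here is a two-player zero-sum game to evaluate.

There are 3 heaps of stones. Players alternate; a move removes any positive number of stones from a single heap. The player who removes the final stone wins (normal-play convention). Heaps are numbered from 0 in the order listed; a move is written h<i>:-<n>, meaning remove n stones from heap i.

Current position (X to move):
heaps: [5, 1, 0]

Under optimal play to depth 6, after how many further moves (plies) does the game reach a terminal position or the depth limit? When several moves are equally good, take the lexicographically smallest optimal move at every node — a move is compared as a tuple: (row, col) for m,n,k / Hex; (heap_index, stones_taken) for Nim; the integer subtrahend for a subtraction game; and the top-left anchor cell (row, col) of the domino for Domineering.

PV length from [(5,1,0)]: 3 plies

ply 1, X at (5,1,0) | h0:-1=-1→(4,1,0); h0:-2=-1→(3,1,0); h0:-3=-1→(2,1,0); h0:-4=+1→(1,1,0)*; h0:-5=-1→(0,1,0); h1:-1=-1→(5,0,0)
ply 2, O at (1,1,0) | h0:-1=-1→(0,1,0)*; h1:-1=-1→(1,0,0)
ply 3, X at (0,1,0) | h1:-1=+1→(0,0,0)*
ply 4: (0,0,0) is terminal -1 (O); from (5,1,0) depth 6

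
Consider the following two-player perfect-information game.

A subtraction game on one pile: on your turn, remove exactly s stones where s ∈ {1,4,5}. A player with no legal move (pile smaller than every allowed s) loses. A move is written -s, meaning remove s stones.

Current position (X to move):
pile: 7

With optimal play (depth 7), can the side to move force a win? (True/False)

X winning at [7]: True

p1 X@[7]: -1[6]-1 -4[3]-1 -5[2]+1*
p2 O@[2]: -1[1]-1*
p3 X@[1]: -1[0]+1*
p4 O@[0] terminal -1; root [7] d7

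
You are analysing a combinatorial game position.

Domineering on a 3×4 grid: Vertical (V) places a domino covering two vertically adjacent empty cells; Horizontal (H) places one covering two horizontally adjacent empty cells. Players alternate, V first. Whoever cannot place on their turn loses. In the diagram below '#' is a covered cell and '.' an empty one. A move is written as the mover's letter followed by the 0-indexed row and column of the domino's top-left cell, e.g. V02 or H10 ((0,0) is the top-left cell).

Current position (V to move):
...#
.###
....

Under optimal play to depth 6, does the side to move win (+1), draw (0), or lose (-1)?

ply 1, V at ...#/.###/.... | V00=-1→#..#/####/....*; V10=-1→...#/####/#...
ply 2, H at #..#/####/.... | H01=+1→####/####/....*; H20=+1→#..#/####/##..; H21=+1→#..#/####/.##.; H22=+1→#..#/####/..##
ply 3: ####/####/.... is terminal -1 (V); from ...#/.###/.... depth 6

value(...#/.###/...., V) = -1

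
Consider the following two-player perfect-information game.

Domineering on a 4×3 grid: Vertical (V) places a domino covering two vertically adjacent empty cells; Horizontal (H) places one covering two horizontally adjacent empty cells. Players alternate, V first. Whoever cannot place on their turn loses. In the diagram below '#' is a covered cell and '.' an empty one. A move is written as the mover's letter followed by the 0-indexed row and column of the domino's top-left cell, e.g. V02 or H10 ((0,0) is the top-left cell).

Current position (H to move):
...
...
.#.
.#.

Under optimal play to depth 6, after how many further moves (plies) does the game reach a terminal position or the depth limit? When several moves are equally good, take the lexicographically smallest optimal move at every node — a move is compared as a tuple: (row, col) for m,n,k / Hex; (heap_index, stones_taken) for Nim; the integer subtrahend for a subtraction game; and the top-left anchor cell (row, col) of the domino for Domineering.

p1 H@[.../.../.#./.#.]: H00[##./.../.#./.#.]-1* H01[.##/.../.#./.#.]-1 H10[.../##./.#./.#.]-1 H11[.../.##/.#./.#.]-1
p2 V@[##./.../.#./.#.]: V02[###/..#/.#./.#.]+1* V10[##./#../##./.#.]+1 V12[##./..#/.##/.#.]+1 V20[##./.../##./##.]+1 V22[##./.../.##/.##]+1
p3 H@[###/..#/.#./.#.]: H10[###/###/.#./.#.]-1*
p4 V@[###/###/.#./.#.]: V20[###/###/##./##.]+1* V22[###/###/.##/.##]+1
p5 H@[###/###/##./##.] terminal -1; root [.../.../.#./.#.] d6

PV length from [.../.../.#./.#.]: 4 plies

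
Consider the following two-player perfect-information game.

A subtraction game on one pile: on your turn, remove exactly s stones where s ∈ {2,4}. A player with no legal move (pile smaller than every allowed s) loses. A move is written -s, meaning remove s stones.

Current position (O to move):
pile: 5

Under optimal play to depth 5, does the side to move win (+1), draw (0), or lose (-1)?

value(5, O) = +1

ply 1, O at 5 | -2=-1→3; -4=+1→1*
ply 2: 1 is terminal -1 (X); from 5 depth 5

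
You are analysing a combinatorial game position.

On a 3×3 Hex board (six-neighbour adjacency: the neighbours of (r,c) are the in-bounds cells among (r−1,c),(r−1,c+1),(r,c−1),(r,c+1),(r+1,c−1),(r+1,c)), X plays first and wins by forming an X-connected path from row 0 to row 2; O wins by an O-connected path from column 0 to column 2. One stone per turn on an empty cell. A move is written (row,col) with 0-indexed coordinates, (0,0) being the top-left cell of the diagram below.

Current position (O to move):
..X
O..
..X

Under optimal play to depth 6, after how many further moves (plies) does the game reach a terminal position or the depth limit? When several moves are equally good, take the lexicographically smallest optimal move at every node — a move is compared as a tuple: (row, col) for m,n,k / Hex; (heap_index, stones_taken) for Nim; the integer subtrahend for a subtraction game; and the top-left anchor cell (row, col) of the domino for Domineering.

ply 1, O at ..X/O../..X | (0,0)=-1→O.X/O../..X*; (0,1)=-1→.OX/O../..X; (1,1)=-1→..X/OO./..X; (1,2)=-1→..X/O.O/..X; (2,0)=-1→..X/O../O.X; (2,1)=-1→..X/O../.OX
ply 2, X at O.X/O../..X | (0,1)=+1→OXX/O../..X*; (1,1)=+1→O.X/OX./..X; (1,2)=+1→O.X/O.X/..X; (2,0)=+1→O.X/O../X.X; (2,1)=+1→O.X/O../.XX
ply 3, O at OXX/O../..X | (1,1)=-1→OXX/OO./..X*; (1,2)=-1→OXX/O.O/..X; (2,0)=-1→OXX/O../O.X; (2,1)=-1→OXX/O../.OX
ply 4, X at OXX/OO./..X | (1,2)=+1→OXX/OOX/..X*; (2,0)=-1→OXX/OO./X.X; (2,1)=-1→OXX/OO./.XX
ply 5: OXX/OOX/..X is terminal -1 (O); from ..X/O../..X depth 6

PV length from [..X/O../..X]: 4 plies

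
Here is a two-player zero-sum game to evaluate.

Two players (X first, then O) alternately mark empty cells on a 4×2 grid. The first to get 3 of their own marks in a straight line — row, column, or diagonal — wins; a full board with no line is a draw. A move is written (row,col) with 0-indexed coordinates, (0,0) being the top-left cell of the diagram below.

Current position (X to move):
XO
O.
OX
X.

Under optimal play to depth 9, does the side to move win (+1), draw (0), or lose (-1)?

value(XO/O./OX/X., X) = 0

p1 X@[XO/O./OX/X.]: (1,1)[XO/OX/OX/X.]+0* (3,1)[XO/O./OX/XX]+0
p2 O@[XO/OX/OX/X.]: (3,1)[XO/OX/OX/XO]+0*
p3 X@[XO/OX/OX/XO] terminal +0; root [XO/O./OX/X.] d9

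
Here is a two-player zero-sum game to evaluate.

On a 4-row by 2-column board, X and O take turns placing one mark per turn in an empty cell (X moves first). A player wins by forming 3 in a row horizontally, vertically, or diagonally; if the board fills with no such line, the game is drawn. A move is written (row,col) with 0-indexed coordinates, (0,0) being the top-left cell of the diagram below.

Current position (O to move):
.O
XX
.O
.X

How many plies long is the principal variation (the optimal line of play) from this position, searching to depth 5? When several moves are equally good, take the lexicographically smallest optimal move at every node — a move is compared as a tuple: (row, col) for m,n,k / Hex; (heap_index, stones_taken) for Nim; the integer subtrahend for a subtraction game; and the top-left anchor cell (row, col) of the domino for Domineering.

[.O/XX/.O/.X] O move#1: (0,0):+0/OO/XX/.O/.X*, (2,0):+0/.O/XX/OO/.X, (3,0):+0/.O/XX/.O/OX
[OO/XX/.O/.X] X move#2: (2,0):+0/OO/XX/XO/.X*, (3,0):+0/OO/XX/.O/XX
[OO/XX/XO/.X] O move#3: (3,0):+0/OO/XX/XO/OX*
[OO/XX/XO/OX] end (terminal +0, X#4); searched .O/XX/.O/.X to 5

PV length from [.O/XX/.O/.X]: 3 plies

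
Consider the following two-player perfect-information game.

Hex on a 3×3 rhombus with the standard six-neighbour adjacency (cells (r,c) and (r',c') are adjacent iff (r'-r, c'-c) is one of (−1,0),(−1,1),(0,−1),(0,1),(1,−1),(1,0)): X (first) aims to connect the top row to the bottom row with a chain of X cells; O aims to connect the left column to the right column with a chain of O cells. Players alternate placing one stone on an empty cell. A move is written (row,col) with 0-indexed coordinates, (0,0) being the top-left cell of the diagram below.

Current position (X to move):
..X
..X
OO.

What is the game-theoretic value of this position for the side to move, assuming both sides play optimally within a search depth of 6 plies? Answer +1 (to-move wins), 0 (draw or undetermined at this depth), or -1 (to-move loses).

p1 X@[..X/..X/OO.]: (0,0)[X.X/..X/OO.]-1 (0,1)[.XX/..X/OO.]-1 (1,0)[..X/X.X/OO.]-1 (1,1)[..X/.XX/OO.]-1 (2,2)[..X/..X/OOX]+1*
p2 O@[..X/..X/OOX] terminal -1; root [..X/..X/OO.] d6

value(..X/..X/OO., X) = +1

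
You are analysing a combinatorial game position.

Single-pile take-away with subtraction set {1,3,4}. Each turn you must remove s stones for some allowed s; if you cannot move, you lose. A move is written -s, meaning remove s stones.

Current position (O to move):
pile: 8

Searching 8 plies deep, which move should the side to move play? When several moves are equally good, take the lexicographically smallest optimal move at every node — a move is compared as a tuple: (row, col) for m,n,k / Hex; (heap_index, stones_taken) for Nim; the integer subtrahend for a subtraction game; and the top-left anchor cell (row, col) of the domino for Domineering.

O's best at [8]: -1

ply 1, O at 8 | -1=+1→7*; -3=-1→5; -4=-1→4
ply 2, X at 7 | -1=-1→6*; -3=-1→4; -4=-1→3
ply 3, O at 6 | -1=-1→5; -3=-1→3; -4=+1→2*
ply 4, X at 2 | -1=-1→1*
ply 5, O at 1 | -1=+1→0*
ply 6: 0 is terminal -1 (X); from 8 depth 8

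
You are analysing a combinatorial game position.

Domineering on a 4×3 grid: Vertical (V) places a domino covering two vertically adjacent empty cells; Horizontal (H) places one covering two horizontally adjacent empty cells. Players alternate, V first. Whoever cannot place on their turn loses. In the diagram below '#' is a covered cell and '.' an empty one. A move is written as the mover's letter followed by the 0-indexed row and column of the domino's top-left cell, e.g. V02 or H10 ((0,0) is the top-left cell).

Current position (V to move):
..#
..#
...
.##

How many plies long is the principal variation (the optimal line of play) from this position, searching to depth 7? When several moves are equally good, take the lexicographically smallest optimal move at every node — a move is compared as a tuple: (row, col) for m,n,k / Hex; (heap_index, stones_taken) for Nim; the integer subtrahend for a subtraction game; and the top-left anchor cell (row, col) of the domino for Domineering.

ply 1, V at ..#/..#/.../.## | V00=+1→#.#/#.#/.../.##*; V01=+1→.##/.##/.../.##; V10=+1→..#/#.#/#../.##; V11=+1→..#/.##/.#./.##; V20=-1→..#/..#/#../###
ply 2, H at #.#/#.#/.../.## | H20=-1→#.#/#.#/##./.##*; H21=-1→#.#/#.#/.##/.##
ply 3, V at #.#/#.#/##./.## | V01=+1→###/###/##./.##*
ply 4: ###/###/##./.## is terminal -1 (H); from ..#/..#/.../.## depth 7

PV length from [..#/..#/.../.##]: 3 plies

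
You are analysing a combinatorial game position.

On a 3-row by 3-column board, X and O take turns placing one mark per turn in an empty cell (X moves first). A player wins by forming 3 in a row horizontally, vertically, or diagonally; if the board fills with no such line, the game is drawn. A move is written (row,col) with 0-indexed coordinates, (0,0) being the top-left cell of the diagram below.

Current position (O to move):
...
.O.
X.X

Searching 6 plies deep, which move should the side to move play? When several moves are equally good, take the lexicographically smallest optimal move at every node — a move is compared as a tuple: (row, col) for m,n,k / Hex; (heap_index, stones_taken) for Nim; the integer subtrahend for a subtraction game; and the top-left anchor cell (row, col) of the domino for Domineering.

O's best at [.../.O./X.X]: (2,1)

p1 O@[.../.O./X.X]: (0,0)[O../.O./X.X]-1 (0,1)[.O./.O./X.X]-1 (0,2)[..O/.O./X.X]-1 (1,0)[.../OO./X.X]-1 (1,2)[.../.OO/X.X]-1 (2,1)[.../.O./XOX]+0*
p2 X@[.../.O./XOX]: (0,0)[X../.O./XOX]-1 (0,1)[.X./.O./XOX]+0* (0,2)[..X/.O./XOX]-1 (1,0)[.../XO./XOX]-1 (1,2)[.../.OX/XOX]-1
p3 O@[.X./.O./XOX]: (0,0)[OX./.O./XOX]+0* (0,2)[.XO/.O./XOX]+0 (1,0)[.X./OO./XOX]+0 (1,2)[.X./.OO/XOX]+0
p4 X@[OX./.O./XOX]: (0,2)[OXX/.O./XOX]+0* (1,0)[OX./XO./XOX]+0 (1,2)[OX./.OX/XOX]+0
p5 O@[OXX/.O./XOX]: (1,0)[OXX/OO./XOX]-1 (1,2)[OXX/.OO/XOX]+0*
p6 X@[OXX/.OO/XOX]: (1,0)[OXX/XOO/XOX]+0*
p7 O@[OXX/XOO/XOX] terminal +0; root [.../.O./X.X] d6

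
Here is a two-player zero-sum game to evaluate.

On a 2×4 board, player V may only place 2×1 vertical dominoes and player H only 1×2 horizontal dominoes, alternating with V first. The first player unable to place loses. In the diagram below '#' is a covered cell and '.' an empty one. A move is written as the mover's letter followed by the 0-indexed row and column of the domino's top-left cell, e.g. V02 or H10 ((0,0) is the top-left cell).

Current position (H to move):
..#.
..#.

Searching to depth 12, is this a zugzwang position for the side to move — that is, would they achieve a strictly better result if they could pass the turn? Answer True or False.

p1 H@[..#./..#.]: H00[###./..#.]+1* H10[..#./###.]+1
p2 V@[###./..#.]: V03[####/..##]-1*
p3 H@[####/..##]: H10[####/####]+1*
p4 V@[####/####] terminal -1; root [..#./..#.] d12
pass branch (V moves first from the same position):
  | p1 V@[..#./..#.]: V00[#.#./#.#.]+1* V01[.##./.##.]+1 V03[..##/..##]-1
  | p2 H@[#.#./#.#.] terminal -1; root [..#./..#.] d12
H moving scores +1; H passing scores -1

zugzwang(..#./..#., H) = False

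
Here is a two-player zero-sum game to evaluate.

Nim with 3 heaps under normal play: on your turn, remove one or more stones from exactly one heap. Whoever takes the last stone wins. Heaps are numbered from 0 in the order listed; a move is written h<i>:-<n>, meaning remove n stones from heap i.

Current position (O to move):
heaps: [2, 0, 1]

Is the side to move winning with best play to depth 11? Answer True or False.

O winning at [(2,0,1)]: True

ply 1, O at (2,0,1) | h0:-1=+1→(1,0,1)*; h0:-2=-1→(0,0,1); h2:-1=-1→(2,0,0)
ply 2, X at (1,0,1) | h0:-1=-1→(0,0,1)*; h2:-1=-1→(1,0,0)
ply 3, O at (0,0,1) | h2:-1=+1→(0,0,0)*
ply 4: (0,0,0) is terminal -1 (X); from (2,0,1) depth 11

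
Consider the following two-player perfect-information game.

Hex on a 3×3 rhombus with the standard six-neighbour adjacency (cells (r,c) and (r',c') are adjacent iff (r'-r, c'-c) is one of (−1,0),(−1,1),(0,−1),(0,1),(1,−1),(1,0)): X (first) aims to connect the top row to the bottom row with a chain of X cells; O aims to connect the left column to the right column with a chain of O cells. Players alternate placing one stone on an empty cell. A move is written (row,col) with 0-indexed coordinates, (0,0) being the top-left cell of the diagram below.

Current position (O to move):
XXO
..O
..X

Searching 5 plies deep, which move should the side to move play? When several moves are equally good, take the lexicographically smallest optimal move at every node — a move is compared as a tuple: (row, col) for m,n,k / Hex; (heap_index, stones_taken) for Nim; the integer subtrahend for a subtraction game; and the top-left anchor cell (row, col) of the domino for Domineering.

O's best at [XXO/..O/..X]: (1,1)

[XXO/..O/..X] O move#1: (1,0):-1/XXO/O.O/..X, (1,1):+1/XXO/.OO/..X*, (2,0):+1/XXO/..O/O.X, (2,1):-1/XXO/..O/.OX
[XXO/.OO/..X] X move#2: (1,0):-1/XXO/XOO/..X*, (2,0):-1/XXO/.OO/X.X, (2,1):-1/XXO/.OO/.XX
[XXO/XOO/..X] O move#3: (2,0):+1/XXO/XOO/O.X*, (2,1):-1/XXO/XOO/.OX
[XXO/XOO/O.X] end (terminal -1, X#4); searched XXO/..O/..X to 5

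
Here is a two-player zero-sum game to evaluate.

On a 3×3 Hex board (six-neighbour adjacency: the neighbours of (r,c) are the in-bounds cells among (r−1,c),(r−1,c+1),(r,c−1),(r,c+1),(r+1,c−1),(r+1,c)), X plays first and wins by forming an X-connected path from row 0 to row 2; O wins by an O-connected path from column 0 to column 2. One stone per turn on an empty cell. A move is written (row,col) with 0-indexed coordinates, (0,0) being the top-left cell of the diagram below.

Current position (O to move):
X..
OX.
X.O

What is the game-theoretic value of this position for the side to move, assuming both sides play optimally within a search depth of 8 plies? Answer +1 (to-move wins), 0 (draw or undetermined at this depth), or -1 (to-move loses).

[X../OX./X.O] O move#1: (0,1):-1/XO./OX./X.O*, (0,2):-1/X.O/OX./X.O, (1,2):-1/X../OXO/X.O, (2,1):-1/X../OX./XOO
[XO./OX./X.O] X move#2: (0,2):+1/XOX/OX./X.O*, (1,2):-1/XO./OXX/X.O, (2,1):-1/XO./OX./XXO
[XOX/OX./X.O] end (terminal -1, O#3); searched X../OX./X.O to 8

value(X../OX./X.O, O) = -1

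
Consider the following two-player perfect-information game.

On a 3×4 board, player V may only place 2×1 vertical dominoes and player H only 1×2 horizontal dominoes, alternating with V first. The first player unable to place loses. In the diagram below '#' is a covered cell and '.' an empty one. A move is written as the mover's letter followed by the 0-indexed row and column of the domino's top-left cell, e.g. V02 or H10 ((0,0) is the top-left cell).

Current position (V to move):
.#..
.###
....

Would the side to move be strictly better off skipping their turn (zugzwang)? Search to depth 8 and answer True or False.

p1 V@[.#../.###/....]: V00[##../####/....]-1* V10[.#../####/#...]-1
p2 H@[##../####/....]: H02[####/####/....]+1* H20[##../####/##..]+1 H21[##../####/.##.]+1 H22[##../####/..##]+1
p3 V@[####/####/....] terminal -1; root [.#../.###/....] d8
pass branch (H moves first from the same position):
  | p1 H@[.#../.###/....]: H02[.###/.###/....]+1* H20[.#../.###/##..]+1 H21[.#../.###/.##.]+1 H22[.#../.###/..##]+1
  | p2 V@[.###/.###/....]: V00[####/####/....]-1* V10[.###/####/#...]-1
  | p3 H@[####/####/....]: H20[####/####/##..]+1* H21[####/####/.##.]+1 H22[####/####/..##]+1
  | p4 V@[####/####/##..] terminal -1; root [.#../.###/....] d8
V moving scores -1; V passing scores -1

zugzwang(.#../.###/...., V) = False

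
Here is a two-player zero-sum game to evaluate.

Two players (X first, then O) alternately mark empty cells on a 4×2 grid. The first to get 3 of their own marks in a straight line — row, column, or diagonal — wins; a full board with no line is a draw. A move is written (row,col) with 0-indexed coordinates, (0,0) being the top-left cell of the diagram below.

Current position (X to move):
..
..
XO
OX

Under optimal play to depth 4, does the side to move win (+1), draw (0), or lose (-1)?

p1 X@[../../XO/OX]: (0,0)[X./../XO/OX]+0* (0,1)[.X/../XO/OX]+0 (1,0)[../X./XO/OX]+0 (1,1)[../.X/XO/OX]+0
p2 O@[X./../XO/OX]: (0,1)[XO/../XO/OX]-1 (1,0)[X./O./XO/OX]+0* (1,1)[X./.O/XO/OX]-1
p3 X@[X./O./XO/OX]: (0,1)[XX/O./XO/OX]+0* (1,1)[X./OX/XO/OX]+0
p4 O@[XX/O./XO/OX]: (1,1)[XX/OO/XO/OX]+0*
p5 X@[XX/OO/XO/OX] terminal +0; root [../../XO/OX] d4

value(../../XO/OX, X) = 0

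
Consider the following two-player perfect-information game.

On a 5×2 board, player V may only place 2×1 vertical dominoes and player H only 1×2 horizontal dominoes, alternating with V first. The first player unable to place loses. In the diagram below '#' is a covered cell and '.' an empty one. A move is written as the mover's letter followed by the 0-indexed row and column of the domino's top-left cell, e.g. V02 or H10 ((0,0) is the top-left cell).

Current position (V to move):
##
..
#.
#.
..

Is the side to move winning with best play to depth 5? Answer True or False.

V winning at [##/../#./#./..]: False

[##/../#./#./..] V move#1: V11:-1/##/.#/##/#./..*, V21:-1/##/../##/##/.., V31:-1/##/../#./##/.#
[##/.#/##/#./..] H move#2: H40:+1/##/.#/##/#./##*
[##/.#/##/#./##] end (terminal -1, V#3); searched ##/../#./#./.. to 5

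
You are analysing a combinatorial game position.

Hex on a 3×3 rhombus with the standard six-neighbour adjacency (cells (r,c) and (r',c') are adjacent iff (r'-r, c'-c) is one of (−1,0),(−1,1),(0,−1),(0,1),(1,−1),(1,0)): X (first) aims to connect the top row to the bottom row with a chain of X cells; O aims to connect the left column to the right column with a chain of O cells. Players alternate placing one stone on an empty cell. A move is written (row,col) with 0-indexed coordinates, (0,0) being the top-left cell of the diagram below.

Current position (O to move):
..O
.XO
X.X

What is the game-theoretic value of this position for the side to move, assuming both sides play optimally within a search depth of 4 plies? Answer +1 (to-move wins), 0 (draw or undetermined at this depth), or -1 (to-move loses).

value(..O/.XO/X.X, O) = +1

ply 1, O at ..O/.XO/X.X | (0,0)=-1→O.O/.XO/X.X; (0,1)=+1→.OO/.XO/X.X*; (1,0)=-1→..O/OXO/X.X; (2,1)=-1→..O/.XO/XOX
ply 2, X at .OO/.XO/X.X | (0,0)=-1→XOO/.XO/X.X*; (1,0)=-1→.OO/XXO/X.X; (2,1)=-1→.OO/.XO/XXX
ply 3, O at XOO/.XO/X.X | (1,0)=+1→XOO/OXO/X.X*; (2,1)=-1→XOO/.XO/XOX
ply 4: XOO/OXO/X.X is terminal -1 (X); from ..O/.XO/X.X depth 4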